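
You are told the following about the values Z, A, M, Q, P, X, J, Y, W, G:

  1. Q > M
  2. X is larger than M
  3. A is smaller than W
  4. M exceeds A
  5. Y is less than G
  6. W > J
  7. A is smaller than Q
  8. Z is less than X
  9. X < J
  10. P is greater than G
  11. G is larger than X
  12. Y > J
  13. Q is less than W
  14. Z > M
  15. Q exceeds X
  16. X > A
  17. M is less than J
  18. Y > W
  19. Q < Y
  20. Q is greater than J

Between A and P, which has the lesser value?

A

A < M and M < Z give A < Z.
Then Z < X extends the chain to X.
Then X < J extends the chain to J.
With J < Q: A < M < Z < X < J < Q.
Then Q < W extends the chain to W.
Then W < Y extends the chain to Y.
With Y < G: A < M < Z < X < J < Q < W < Y < G.
Then G < P extends the chain to P.
So A < P; A is the smaller of the two.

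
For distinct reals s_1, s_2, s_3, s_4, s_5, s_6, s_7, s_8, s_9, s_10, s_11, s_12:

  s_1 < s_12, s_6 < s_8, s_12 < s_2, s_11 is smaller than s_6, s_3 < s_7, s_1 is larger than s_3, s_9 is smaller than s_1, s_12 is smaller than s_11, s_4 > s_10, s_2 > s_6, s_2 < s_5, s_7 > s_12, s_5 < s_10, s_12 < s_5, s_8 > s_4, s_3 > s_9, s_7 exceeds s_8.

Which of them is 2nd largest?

Chaining the given pairs: s_9 < s_3 < s_1 < s_12 < s_11 < s_6 < s_2 < s_5 < s_10 < s_4 < s_8 < s_7.
Counting 2 from the largest end gives s_8.

s_8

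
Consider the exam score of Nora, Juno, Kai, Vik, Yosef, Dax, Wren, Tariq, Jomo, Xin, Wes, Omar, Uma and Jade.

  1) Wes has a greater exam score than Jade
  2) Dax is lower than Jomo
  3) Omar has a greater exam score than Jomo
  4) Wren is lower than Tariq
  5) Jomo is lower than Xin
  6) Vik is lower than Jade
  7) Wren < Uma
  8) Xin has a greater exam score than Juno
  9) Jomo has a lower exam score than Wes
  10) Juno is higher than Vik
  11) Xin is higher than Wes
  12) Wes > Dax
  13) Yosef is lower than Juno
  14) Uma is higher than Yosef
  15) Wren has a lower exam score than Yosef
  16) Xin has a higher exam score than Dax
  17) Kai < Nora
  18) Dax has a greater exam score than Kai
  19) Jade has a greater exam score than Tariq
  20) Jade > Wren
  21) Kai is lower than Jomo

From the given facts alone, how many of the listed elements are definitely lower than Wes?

7

From Wes the given relations immediately reach Dax, Jade, Jomo.
From those, Kai, Wren, Vik, Tariq — 7 in total.
No other element is forced below Wes by the given relations, so the count is 7.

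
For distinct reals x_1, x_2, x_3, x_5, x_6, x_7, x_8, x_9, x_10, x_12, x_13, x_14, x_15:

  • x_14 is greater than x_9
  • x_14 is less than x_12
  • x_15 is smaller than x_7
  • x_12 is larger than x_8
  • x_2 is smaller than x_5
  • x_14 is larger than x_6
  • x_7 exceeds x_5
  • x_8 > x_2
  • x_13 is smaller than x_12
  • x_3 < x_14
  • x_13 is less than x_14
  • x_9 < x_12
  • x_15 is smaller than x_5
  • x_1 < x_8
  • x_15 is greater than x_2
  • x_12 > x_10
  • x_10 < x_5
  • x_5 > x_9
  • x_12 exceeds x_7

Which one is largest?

x_12

x_13 is not greatest since x_13 < x_14; x_3 is not greatest since x_3 < x_14; x_2 is not greatest since x_2 < x_8; x_9 is not greatest since x_9 < x_5; x_6 is not greatest since x_6 < x_14; x_1 is not greatest since x_1 < x_8; x_14 is not greatest since x_14 < x_12; x_10 is not greatest since x_10 < x_5; x_8 is not greatest since x_8 < x_12; x_15 is not greatest since x_15 < x_7; x_5 is not greatest since x_5 < x_7; x_7 is not greatest since x_7 < x_12.
Only x_12 has nothing above it, so x_12 is the largest.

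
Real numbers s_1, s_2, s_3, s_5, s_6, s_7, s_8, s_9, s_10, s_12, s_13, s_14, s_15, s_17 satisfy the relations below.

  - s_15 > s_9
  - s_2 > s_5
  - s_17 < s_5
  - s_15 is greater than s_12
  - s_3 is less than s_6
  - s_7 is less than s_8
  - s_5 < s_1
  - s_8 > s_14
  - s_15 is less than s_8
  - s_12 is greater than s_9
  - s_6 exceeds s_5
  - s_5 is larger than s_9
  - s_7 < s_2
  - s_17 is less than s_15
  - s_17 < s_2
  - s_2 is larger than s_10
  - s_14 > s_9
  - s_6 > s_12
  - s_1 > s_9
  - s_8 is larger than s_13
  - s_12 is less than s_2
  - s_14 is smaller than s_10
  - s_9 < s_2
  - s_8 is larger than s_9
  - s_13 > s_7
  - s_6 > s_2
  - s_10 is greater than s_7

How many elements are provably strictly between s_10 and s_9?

Chaining upward from s_9 reaches: s_5, s_12, s_1, s_14, s_2, s_6, s_15, s_8.
Chaining downward from s_10 reaches: s_7, s_14.
Strictly between s_9 and s_10 are those in both lists: s_14 — 1 element.

1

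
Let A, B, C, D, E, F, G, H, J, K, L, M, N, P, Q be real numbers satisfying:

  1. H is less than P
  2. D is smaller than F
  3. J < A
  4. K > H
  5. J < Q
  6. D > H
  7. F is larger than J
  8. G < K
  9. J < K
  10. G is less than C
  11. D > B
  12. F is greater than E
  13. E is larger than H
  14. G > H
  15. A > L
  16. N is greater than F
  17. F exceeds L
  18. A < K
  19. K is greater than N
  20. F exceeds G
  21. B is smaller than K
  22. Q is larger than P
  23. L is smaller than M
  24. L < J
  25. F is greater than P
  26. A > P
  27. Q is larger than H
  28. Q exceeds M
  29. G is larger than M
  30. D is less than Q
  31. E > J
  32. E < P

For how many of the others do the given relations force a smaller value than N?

Directly below N: F.
One step further: L, J, E, G, P, D (7 so far).
One step further: H, M, B (10 so far).
No other element is forced below N by the given relations, so the count is 10.

10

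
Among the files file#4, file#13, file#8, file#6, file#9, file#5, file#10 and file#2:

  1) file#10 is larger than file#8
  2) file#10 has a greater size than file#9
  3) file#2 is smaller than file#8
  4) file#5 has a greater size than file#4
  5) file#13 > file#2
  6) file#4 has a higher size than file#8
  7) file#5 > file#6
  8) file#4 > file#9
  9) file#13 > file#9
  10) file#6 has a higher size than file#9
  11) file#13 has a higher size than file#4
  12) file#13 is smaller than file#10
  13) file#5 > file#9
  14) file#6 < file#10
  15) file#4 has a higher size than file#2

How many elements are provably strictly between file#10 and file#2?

3

Chaining upward from file#2 reaches: file#8, file#4, file#13, file#5.
Chaining downward from file#10 reaches: file#9, file#6, file#8, file#4, file#13.
Strictly between file#2 and file#10 are those in both lists: file#8, file#4, file#13 — 3 elements.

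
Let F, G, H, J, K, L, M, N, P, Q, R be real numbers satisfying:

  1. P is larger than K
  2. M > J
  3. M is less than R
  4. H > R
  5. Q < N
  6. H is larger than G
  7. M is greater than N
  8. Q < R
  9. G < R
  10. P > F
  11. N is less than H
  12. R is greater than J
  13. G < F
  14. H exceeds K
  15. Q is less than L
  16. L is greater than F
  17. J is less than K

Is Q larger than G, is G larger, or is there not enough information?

undetermined

Following every chain through Q: above Q we get N, M, R, H, L.
G is not reached, and no chain runs the other way from G to Q.
So the given relations leave the order of Q and G undetermined.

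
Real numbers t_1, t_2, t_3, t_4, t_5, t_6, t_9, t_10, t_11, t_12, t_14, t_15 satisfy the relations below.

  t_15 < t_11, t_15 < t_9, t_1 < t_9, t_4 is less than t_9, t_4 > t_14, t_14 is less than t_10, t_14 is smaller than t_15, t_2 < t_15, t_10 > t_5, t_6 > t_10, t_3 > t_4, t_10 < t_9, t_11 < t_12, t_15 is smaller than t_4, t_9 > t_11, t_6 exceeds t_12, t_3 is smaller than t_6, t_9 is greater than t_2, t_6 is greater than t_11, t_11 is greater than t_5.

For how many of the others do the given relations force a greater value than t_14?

8

The elements the relations force above t_14 are t_15, t_11, t_4, t_10, t_9, t_3, t_12, t_6 — no chain reaches any other.
That is 8.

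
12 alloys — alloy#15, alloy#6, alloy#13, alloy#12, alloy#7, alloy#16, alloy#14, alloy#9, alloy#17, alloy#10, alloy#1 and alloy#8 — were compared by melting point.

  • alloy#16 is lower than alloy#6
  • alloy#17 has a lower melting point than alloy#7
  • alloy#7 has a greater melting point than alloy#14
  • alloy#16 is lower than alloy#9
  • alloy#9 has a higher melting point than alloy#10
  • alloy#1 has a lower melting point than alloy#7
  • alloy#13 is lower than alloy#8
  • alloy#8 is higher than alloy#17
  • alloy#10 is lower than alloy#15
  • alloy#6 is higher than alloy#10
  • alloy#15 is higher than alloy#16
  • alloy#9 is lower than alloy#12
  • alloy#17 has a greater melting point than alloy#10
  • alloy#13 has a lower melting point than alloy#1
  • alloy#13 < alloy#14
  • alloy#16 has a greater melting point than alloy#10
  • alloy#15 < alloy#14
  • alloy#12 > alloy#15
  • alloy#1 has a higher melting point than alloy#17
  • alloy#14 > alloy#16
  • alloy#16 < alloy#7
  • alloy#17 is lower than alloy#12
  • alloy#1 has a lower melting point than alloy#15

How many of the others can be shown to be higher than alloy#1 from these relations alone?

The elements the relations force above alloy#1 are alloy#15, alloy#14, alloy#7, alloy#12 — no chain reaches any other.
That is 4.

4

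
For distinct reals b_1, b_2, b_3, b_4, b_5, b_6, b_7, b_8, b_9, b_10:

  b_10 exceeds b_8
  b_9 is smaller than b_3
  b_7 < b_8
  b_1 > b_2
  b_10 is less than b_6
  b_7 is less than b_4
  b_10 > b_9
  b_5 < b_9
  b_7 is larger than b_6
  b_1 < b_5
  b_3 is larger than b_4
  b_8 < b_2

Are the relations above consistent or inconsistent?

inconsistent

Chaining the given relations yields b_8 < b_2 < b_1 < b_5 < b_9 < b_10 < b_6 < b_7, so b_8 < b_7. But one relation states b_7 < b_8. These cannot both hold.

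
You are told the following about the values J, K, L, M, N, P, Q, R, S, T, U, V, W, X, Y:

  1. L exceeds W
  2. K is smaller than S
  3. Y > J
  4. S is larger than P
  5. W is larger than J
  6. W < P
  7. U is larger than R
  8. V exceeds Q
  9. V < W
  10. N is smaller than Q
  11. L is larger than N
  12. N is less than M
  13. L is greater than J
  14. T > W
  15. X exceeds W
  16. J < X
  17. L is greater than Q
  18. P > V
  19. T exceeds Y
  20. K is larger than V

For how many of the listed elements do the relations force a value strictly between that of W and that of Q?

Chaining upward from Q reaches: V, K, X, P, L, T, S.
Chaining downward from W reaches: N, V, J.
Strictly between Q and W are those in both lists: V — 1 element.

1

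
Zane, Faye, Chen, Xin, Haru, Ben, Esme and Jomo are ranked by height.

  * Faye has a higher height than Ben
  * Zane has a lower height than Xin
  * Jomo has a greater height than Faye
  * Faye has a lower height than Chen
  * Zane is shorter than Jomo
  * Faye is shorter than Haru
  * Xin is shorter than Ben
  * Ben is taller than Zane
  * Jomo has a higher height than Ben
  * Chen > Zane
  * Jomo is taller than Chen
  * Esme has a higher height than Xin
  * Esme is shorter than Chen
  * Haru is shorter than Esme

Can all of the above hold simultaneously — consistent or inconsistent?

consistent

Every relation is compatible with Zane < Xin < Ben < Faye < Haru < Esme < Chen < Jomo; the set is consistent.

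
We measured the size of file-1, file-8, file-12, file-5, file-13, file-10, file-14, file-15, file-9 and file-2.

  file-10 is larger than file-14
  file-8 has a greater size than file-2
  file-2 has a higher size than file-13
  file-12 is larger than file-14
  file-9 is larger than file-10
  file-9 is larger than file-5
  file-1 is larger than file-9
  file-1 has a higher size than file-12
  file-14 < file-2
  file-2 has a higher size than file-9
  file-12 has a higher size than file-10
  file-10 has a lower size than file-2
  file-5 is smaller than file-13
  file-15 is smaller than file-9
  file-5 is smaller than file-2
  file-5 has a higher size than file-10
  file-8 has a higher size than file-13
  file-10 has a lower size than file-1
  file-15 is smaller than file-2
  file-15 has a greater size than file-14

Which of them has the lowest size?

Chaining upward from file-14: directly above it, file-10, file-15, file-2, file-12; then file-5, file-9, file-1, file-8; then file-13.
That covers every other element, and nothing is given below file-14, so file-14 is the lowest size.

file-14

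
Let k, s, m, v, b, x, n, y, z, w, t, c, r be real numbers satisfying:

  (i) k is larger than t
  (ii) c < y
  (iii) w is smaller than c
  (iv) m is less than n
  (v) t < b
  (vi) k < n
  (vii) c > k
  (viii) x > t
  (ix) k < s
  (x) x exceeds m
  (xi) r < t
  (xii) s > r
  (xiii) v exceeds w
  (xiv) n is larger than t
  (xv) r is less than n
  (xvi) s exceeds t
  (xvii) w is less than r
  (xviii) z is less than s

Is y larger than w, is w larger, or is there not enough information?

y

The relevant relations are w < r; r < t; t < k; k < c; c < y.
Chaining these gives w < r < t < k < c < y.
So y is larger.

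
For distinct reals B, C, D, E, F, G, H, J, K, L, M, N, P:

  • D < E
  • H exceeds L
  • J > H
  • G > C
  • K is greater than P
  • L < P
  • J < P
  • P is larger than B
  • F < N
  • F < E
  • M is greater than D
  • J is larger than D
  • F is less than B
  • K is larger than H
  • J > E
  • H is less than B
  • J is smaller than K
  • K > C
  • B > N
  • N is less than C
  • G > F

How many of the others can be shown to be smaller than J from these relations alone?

5

The elements the relations force below J are F, L, H, D, E — no chain reaches any other.
That is 5.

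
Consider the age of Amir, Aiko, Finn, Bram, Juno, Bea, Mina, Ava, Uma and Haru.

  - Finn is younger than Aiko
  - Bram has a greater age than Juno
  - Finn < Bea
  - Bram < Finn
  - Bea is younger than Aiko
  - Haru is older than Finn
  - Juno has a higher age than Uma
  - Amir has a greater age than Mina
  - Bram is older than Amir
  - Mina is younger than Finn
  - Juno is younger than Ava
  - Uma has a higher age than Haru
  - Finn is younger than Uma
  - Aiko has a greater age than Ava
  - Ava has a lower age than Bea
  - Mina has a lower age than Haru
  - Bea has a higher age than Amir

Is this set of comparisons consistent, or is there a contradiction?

inconsistent

We have Juno < Bram stated directly, yet also Bram < Finn < Haru < Uma < Juno by chaining the others — so Bram < Juno. Contradiction.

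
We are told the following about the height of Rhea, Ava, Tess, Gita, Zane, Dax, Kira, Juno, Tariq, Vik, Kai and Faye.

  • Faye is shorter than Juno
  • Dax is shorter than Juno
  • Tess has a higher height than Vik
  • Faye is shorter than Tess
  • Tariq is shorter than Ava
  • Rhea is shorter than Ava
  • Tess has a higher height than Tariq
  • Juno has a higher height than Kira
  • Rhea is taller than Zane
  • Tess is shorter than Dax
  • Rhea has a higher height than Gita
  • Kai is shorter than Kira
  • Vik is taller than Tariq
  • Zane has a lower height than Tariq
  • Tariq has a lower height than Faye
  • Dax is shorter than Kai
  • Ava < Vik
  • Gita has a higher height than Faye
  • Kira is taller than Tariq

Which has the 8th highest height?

Rhea

Chaining the given pairs: Zane < Tariq < Faye < Gita < Rhea < Ava < Vik < Tess < Dax < Kai < Kira < Juno.
Counting 8 from the largest end gives Rhea.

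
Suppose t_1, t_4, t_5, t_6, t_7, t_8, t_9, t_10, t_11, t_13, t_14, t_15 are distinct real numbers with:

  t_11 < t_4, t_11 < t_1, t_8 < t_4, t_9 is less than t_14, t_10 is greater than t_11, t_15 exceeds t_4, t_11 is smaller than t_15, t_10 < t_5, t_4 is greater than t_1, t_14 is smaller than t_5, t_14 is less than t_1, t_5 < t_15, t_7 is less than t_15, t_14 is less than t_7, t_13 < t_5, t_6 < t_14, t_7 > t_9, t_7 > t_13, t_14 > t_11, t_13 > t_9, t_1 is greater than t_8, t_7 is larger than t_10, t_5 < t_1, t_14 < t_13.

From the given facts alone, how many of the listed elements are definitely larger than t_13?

From t_13 the given relations immediately reach t_5, t_7.
From those, t_1, t_15 — 4 in total.
From those, t_4 — 5 in total.
No other element is forced above t_13 by the given relations, so the count is 5.

5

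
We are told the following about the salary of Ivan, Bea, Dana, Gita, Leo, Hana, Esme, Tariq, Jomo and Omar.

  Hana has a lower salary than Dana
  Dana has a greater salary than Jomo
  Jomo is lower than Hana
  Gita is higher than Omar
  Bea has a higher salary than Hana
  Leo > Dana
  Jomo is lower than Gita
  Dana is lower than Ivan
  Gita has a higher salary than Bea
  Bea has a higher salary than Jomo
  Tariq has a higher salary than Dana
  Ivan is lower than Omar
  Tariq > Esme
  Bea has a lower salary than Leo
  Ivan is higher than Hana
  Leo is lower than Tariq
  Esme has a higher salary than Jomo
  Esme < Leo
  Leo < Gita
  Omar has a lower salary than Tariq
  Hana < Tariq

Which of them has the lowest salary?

Jomo

Esme is not least since Jomo < Esme; Hana is not least since Jomo < Hana; Dana is not least since Jomo < Dana; Ivan is not least since Dana < Ivan; Bea is not least since Jomo < Bea; Omar is not least since Ivan < Omar; Leo is not least since Dana < Leo; Tariq is not least since Hana < Tariq; Gita is not least since Bea < Gita.
Only Jomo has nothing below it, so Jomo is the lowest salary.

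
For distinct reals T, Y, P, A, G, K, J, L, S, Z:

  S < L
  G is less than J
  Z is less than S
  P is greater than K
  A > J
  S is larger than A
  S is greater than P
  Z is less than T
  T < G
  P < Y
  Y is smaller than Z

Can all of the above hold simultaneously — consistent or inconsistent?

The single ordering K < P < Y < Z < T < G < J < A < S < L satisfies every listed relation, so no contradiction arises.

consistent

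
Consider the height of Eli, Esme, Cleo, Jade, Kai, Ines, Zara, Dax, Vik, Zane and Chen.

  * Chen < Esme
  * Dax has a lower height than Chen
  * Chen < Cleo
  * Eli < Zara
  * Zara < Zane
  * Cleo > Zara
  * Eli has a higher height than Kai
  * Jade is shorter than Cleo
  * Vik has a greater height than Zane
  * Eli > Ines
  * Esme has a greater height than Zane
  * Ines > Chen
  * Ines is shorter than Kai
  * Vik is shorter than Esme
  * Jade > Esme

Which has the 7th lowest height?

Zane

The consecutive relations fix a unique order: Dax < Chen < Ines < Kai < Eli < Zara < Zane < Vik < Esme < Jade < Cleo.
The 7th smallest is Zane.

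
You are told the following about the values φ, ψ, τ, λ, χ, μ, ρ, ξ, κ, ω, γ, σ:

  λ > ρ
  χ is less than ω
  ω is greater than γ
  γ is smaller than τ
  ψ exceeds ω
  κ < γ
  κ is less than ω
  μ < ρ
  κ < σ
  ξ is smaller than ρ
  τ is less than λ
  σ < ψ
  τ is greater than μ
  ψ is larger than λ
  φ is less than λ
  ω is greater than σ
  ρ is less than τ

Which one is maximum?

ψ

Chaining downward from ψ: directly below it, σ, ω, λ; then κ, φ, γ, χ, ρ, τ; then ξ, μ.
That covers every other element, and nothing is given above ψ, so ψ is the maximum.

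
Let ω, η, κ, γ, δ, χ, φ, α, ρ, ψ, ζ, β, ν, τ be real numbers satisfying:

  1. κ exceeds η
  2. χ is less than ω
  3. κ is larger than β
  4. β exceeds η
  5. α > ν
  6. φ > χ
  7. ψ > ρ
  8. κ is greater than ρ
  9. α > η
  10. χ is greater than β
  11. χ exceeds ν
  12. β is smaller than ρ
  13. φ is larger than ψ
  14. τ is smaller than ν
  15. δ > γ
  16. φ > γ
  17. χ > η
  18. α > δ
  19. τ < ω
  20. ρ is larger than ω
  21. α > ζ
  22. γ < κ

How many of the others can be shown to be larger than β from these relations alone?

The elements the relations force above β are χ, ω, ρ, ψ, κ, φ — no chain reaches any other.
That is 6.

6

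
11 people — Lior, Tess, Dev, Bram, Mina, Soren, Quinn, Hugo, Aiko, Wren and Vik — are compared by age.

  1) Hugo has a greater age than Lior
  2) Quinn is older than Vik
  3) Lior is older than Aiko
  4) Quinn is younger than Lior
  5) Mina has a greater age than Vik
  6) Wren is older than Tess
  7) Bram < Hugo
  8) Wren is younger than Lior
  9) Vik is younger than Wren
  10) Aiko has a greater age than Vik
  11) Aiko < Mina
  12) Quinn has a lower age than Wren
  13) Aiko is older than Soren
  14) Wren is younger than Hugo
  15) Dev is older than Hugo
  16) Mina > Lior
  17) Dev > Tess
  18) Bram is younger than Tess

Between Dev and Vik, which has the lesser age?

Vik

Link the given pairs in sequence: Vik < Quinn; Quinn < Wren; Wren < Lior; Lior < Hugo; Hugo < Dev.
Chaining these gives Vik < Quinn < Wren < Lior < Hugo < Dev.
So Vik < Dev; Vik is the younger of the two.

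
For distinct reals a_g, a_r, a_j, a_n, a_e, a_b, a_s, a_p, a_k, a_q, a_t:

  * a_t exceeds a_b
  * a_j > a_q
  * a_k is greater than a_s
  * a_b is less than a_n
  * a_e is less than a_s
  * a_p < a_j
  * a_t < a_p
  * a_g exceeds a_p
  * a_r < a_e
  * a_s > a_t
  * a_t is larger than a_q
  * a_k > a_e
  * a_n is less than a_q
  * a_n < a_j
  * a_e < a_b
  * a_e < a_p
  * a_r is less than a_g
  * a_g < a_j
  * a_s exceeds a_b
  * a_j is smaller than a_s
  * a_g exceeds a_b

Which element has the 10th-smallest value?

a_s

Chaining the given pairs: a_r < a_e < a_b < a_n < a_q < a_t < a_p < a_g < a_j < a_s < a_k.
Counting 10 from the smallest end gives a_s.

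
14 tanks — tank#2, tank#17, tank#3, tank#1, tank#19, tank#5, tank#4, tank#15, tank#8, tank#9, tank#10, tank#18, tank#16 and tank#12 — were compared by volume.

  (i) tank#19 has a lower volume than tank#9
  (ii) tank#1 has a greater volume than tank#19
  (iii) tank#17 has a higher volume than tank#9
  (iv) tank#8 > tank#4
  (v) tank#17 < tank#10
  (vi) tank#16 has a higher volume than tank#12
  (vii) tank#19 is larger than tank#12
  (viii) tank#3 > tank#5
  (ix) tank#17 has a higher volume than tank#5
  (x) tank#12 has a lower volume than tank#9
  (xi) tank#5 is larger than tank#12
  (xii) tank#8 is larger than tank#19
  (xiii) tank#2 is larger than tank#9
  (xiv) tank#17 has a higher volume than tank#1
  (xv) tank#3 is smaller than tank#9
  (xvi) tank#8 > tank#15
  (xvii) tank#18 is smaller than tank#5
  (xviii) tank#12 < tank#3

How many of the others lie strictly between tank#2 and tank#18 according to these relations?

3

Chaining upward from tank#18 reaches: tank#5, tank#3, tank#9, tank#17, tank#10.
Chaining downward from tank#2 reaches: tank#12, tank#5, tank#19, tank#3, tank#9.
Strictly between tank#18 and tank#2 are those in both lists: tank#5, tank#3, tank#9 — 3 elements.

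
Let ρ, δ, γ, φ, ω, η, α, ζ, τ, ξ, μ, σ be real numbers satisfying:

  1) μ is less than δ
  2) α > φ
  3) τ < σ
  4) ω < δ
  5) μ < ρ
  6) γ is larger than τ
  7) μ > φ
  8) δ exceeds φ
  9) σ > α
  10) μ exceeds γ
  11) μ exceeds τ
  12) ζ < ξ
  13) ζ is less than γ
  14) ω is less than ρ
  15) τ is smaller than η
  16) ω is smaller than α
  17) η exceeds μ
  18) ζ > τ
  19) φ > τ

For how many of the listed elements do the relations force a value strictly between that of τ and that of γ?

Chaining upward from τ reaches: ζ, φ, α, σ, μ, ρ, η, δ, ξ.
Chaining downward from γ reaches: ζ.
Strictly between τ and γ are those in both lists: ζ — 1 element.

1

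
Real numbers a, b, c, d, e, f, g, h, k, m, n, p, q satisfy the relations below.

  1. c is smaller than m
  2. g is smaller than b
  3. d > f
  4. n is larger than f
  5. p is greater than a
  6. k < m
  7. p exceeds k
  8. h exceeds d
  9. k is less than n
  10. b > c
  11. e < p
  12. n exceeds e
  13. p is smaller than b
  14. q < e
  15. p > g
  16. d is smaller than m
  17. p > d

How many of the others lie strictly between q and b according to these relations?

2

The relations place q below b. An element lies strictly between them when it is forced above q and also forced below b.
Above q: {e, p, n}. Below b: {k, c, f, d, e, a, g, p}.
Intersection: {e, p} — 2.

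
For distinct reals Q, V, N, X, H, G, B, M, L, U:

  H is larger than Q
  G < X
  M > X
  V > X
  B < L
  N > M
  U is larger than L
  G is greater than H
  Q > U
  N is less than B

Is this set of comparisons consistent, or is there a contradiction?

Chaining the given relations yields M < N < B < L < U < Q < H < G < X, so M < X. But one relation states X < M. These cannot both hold.

inconsistent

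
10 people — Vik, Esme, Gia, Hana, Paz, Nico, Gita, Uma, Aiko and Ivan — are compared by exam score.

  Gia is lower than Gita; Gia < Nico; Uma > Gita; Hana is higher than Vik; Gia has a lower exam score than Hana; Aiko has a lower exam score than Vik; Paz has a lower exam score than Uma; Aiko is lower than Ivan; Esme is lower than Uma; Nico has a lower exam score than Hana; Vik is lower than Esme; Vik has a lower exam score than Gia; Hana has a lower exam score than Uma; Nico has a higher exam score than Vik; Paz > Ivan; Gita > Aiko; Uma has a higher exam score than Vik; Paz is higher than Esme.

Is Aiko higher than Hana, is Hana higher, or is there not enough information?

Aiko < Vik and Vik < Gia give Aiko < Gia.
With Gia < Nico: Aiko < Vik < Gia < Nico.
With Nico < Hana: Aiko < Vik < Gia < Nico < Hana.
So Hana is higher.

Hana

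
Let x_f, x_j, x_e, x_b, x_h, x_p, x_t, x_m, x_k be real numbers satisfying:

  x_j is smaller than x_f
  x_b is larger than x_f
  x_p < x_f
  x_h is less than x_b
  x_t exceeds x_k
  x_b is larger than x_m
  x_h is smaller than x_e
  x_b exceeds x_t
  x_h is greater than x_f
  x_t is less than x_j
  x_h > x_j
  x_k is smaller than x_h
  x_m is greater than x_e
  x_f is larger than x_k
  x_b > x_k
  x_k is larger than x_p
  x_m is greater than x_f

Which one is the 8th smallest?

Chaining the given pairs: x_p < x_k < x_t < x_j < x_f < x_h < x_e < x_m < x_b.
Counting 8 from the smallest end gives x_m.

x_m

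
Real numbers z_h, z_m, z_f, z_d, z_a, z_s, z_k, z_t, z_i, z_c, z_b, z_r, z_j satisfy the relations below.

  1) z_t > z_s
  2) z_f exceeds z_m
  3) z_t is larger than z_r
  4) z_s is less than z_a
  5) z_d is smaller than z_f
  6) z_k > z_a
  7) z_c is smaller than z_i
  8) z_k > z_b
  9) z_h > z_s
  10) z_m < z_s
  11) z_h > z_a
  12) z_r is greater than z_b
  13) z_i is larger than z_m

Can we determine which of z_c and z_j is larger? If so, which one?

Following every chain through z_c: above z_c we get z_i.
z_j is not reached, and no chain runs the other way from z_j to z_c.
So the given relations leave the order of z_c and z_j undetermined.

undetermined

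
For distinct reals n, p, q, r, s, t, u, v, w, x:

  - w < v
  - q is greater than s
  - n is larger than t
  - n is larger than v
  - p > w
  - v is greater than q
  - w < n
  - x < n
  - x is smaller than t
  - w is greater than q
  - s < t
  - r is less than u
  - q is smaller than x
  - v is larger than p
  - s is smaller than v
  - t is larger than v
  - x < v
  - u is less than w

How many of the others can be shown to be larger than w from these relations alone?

4

The elements the relations force above w are p, v, t, n — no chain reaches any other.
That is 4.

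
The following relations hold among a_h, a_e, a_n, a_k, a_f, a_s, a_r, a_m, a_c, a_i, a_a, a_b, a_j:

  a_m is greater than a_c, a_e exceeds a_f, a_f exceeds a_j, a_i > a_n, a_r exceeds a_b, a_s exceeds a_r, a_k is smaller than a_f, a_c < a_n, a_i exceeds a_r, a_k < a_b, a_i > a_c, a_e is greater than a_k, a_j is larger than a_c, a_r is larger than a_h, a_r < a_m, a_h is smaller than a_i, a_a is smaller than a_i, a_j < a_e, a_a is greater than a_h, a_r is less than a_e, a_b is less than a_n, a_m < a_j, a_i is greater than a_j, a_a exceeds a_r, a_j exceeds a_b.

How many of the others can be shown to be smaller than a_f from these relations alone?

7

From a_f the given relations immediately reach a_k, a_j.
From those, a_c, a_b, a_m — 5 in total.
From those, a_r — 6 in total.
From those, a_h — 7 in total.
No other element is forced below a_f by the given relations, so the count is 7.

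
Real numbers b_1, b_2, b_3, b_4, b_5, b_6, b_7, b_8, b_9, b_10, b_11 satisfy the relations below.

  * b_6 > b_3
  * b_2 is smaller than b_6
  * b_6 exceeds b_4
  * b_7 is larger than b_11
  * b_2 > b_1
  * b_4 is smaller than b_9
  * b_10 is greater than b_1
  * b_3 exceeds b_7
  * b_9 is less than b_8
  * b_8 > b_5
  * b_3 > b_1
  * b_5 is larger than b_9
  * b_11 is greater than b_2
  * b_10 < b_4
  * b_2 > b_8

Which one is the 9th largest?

b_4

The consecutive relations fix a unique order: b_1 < b_10 < b_4 < b_9 < b_5 < b_8 < b_2 < b_11 < b_7 < b_3 < b_6.
The 9th largest is b_4.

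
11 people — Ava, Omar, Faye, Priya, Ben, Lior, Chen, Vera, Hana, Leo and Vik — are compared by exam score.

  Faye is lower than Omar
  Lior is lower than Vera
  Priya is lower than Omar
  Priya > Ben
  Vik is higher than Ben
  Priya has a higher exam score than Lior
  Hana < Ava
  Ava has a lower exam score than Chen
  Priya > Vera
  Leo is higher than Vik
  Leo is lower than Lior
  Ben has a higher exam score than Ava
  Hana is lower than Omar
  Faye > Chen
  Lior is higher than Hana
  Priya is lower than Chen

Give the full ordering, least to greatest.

Hana < Ava < Ben < Vik < Leo < Lior < Vera < Priya < Chen < Faye < Omar

Nothing is placed below Hana, so it is least; from there Hana < Ava; Ava < Ben; Ben < Vik; Vik < Leo; Leo < Lior; Lior < Vera; Vera < Priya; Priya < Chen; Chen < Faye; Faye < Omar, each given directly.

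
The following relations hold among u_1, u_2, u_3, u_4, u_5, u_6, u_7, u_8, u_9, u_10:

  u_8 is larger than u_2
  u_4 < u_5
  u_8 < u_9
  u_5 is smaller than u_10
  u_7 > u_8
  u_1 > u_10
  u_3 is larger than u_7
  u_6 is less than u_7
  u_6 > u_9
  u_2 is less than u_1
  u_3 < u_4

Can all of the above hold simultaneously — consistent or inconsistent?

consistent

The single ordering u_2 < u_8 < u_9 < u_6 < u_7 < u_3 < u_4 < u_5 < u_10 < u_1 satisfies every listed relation, so no contradiction arises.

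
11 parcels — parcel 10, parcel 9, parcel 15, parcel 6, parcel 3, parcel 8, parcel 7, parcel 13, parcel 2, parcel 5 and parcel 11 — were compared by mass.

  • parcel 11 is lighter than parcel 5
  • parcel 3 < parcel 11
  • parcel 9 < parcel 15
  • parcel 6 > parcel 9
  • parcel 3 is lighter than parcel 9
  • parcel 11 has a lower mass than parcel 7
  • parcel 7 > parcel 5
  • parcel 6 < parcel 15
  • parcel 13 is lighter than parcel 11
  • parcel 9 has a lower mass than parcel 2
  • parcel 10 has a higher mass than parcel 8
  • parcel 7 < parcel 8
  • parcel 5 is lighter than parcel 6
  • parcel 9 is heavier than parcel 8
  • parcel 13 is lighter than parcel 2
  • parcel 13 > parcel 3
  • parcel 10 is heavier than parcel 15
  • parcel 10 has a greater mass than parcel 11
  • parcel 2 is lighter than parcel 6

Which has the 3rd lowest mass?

parcel 11

Chaining the given pairs: parcel 3 < parcel 13 < parcel 11 < parcel 5 < parcel 7 < parcel 8 < parcel 9 < parcel 2 < parcel 6 < parcel 15 < parcel 10.
The 3rd smallest is parcel 11.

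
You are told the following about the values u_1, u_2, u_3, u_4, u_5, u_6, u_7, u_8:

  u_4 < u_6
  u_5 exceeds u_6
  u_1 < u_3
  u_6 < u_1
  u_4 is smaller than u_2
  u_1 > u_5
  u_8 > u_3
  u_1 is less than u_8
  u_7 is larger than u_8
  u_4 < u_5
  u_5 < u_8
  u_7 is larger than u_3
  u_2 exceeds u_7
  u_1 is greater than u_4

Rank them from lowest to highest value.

u_4 < u_6 < u_5 < u_1 < u_3 < u_8 < u_7 < u_2

Nothing is placed below u_4, so it is least; from there u_4 < u_6; u_6 < u_5; u_5 < u_1; u_1 < u_3; u_3 < u_8; u_8 < u_7; u_7 < u_2, each given directly.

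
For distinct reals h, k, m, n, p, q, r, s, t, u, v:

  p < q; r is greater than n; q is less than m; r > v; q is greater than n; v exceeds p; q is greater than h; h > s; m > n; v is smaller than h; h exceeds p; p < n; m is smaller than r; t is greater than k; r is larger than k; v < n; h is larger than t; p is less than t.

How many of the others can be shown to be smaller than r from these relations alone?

9

Directly below r: k, v, n, m.
One step further: p, q (6 so far).
One step further: h (7 so far).
One step further: s, t (9 so far).
Nothing else is reachable below r; 9 in all.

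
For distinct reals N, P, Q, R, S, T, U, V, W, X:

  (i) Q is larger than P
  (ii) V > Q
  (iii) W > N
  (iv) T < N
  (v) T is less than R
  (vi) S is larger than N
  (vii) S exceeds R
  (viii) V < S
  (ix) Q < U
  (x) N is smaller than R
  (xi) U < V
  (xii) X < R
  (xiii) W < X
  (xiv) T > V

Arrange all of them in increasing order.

P < Q < U < V < T < N < W < X < R < S

Each adjacent pair is fixed by a given relation: P < Q; Q < U; U < V; V < T; T < N; N < W; W < X; X < R; R < S. Chaining them end to end gives the full order.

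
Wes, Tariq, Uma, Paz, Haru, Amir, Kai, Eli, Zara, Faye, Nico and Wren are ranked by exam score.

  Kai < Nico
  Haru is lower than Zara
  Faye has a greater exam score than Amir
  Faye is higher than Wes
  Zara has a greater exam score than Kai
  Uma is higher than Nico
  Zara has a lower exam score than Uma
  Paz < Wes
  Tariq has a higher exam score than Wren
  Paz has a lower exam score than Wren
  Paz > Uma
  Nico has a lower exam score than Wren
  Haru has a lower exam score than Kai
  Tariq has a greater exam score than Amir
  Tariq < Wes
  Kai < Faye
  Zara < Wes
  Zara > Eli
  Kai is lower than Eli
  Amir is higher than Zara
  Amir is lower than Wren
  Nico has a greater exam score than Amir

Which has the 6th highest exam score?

Uma

The consecutive relations fix a unique order: Haru < Kai < Eli < Zara < Amir < Nico < Uma < Paz < Wren < Tariq < Wes < Faye.
Counting 6 from the largest end gives Uma.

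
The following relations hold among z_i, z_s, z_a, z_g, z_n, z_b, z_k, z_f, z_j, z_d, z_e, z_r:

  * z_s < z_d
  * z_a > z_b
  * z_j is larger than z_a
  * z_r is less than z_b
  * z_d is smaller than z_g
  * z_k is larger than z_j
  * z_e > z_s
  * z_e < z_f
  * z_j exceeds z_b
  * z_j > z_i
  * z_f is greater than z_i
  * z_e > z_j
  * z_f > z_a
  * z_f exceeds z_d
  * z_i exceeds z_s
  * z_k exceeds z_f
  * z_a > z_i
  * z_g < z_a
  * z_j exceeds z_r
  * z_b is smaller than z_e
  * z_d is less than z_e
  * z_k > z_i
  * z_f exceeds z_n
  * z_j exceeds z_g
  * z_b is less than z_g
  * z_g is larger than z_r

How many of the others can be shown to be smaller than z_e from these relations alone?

From z_e the given relations immediately reach z_s, z_d, z_b, z_j.
From those, z_r, z_i, z_g, z_a — 8 in total.
Nothing else is reachable below z_e; 8 in all.

8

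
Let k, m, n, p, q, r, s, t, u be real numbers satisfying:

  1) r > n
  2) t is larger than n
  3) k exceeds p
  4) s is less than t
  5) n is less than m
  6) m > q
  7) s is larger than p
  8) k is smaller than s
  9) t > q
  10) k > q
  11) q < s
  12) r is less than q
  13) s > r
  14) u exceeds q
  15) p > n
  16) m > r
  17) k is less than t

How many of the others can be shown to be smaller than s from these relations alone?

5

The elements the relations force below s are n, r, q, p, k — no chain reaches any other.
That is 5.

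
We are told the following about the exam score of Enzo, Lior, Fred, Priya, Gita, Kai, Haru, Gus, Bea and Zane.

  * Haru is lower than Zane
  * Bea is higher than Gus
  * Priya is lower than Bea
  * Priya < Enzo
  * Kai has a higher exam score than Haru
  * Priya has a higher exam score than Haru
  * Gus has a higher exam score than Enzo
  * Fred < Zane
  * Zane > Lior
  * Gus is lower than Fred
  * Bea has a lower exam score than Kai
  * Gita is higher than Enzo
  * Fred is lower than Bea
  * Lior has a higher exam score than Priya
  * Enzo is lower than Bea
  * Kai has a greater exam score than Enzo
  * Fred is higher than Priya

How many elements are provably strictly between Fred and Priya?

2

Chaining upward from Priya reaches: Enzo, Gus, Lior, Gita, Zane, Bea, Kai.
Chaining downward from Fred reaches: Haru, Enzo, Gus.
Strictly between Priya and Fred are those in both lists: Enzo, Gus — 2 elements.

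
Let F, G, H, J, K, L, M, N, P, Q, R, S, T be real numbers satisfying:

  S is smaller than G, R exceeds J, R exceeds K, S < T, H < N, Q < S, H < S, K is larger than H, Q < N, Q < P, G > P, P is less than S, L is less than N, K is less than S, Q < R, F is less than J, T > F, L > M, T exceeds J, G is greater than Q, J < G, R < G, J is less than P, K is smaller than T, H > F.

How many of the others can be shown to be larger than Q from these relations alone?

From Q the given relations immediately reach P, N, S, R, G.
From those, T — 6 in total.
Nothing else is reachable above Q; 6 in all.

6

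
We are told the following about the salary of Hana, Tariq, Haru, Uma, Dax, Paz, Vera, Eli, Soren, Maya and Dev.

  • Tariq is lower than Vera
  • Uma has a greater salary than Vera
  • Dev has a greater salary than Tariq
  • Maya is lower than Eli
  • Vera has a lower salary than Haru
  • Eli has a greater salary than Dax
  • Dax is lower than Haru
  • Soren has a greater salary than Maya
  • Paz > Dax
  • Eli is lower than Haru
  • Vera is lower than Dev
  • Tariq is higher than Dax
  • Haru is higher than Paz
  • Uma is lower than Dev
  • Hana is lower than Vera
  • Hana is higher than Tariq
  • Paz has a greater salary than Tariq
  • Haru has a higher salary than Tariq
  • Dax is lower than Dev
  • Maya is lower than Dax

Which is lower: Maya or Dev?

Maya

Link the given pairs in sequence: Maya < Dax; Dax < Tariq; Tariq < Hana; Hana < Vera; Vera < Uma; Uma < Dev.
Together: Maya < Dax < Tariq < Hana < Vera < Uma < Dev.
So Maya < Dev; Maya is the lower of the two.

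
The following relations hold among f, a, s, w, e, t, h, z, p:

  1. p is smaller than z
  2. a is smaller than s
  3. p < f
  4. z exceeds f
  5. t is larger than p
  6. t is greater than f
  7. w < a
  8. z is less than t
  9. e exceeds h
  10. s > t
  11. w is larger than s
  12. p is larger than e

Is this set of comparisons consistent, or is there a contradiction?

inconsistent

We have a < s stated directly, yet also s < w < a by chaining the others — so s < a. Contradiction.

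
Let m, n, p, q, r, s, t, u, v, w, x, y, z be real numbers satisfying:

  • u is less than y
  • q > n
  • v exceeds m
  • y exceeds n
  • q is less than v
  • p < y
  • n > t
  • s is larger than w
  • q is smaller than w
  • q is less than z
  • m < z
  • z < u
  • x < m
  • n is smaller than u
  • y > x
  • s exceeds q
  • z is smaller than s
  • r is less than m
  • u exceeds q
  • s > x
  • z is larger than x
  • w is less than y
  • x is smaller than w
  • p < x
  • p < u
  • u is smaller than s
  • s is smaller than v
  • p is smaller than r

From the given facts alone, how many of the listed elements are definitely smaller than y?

The elements the relations force below y are p, t, x, n, r, q, m, w, z, u — no chain reaches any other.
That is 10.

10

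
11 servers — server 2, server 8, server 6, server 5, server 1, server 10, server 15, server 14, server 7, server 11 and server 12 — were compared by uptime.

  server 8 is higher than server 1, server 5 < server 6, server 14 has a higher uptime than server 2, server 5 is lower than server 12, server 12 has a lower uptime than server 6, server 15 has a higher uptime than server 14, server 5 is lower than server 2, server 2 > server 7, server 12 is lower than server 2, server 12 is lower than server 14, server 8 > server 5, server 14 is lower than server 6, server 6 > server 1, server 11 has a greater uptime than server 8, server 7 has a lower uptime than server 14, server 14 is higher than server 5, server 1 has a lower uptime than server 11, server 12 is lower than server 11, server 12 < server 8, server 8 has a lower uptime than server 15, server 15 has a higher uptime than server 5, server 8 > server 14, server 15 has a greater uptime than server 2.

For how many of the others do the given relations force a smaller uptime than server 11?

Directly below server 11: server 12, server 1, server 8.
One step further: server 5, server 14 (5 so far).
One step further: server 7, server 2 (7 so far).
Nothing else is reachable below server 11; 7 in all.

7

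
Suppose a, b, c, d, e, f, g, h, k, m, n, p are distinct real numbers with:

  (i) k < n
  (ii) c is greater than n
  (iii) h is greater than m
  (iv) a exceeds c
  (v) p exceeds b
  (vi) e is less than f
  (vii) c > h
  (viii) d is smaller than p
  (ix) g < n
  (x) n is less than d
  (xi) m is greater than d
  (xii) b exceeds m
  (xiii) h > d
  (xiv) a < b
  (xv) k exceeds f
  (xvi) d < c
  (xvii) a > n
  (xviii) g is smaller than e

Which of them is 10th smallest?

a

The consecutive relations fix a unique order: g < e < f < k < n < d < m < h < c < a < b < p.
Counting 10 from the smallest end gives a.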